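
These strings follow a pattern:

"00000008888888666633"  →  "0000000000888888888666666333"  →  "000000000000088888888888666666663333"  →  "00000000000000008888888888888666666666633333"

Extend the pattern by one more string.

0000000000000000000888888888888888666666666666333333

The n-th term is 3n+1 0's then 2n+3 8's then 2n 6's then n 3's, where the shown terms are n = 2, 3, 4, 5.
For the next term, n = 6, so the run lengths are 19, 15, 12, 6.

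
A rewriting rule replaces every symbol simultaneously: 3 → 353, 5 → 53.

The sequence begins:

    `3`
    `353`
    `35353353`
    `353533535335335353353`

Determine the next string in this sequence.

Replace each of the 21 characters of 353533535335335353353 in place — 353 53 353 53 353 353 53 353 53 353 353 53 353 353 53 353 53 353 353 53 353 — and concatenate.

3535335353353353533535335335353353353533535335335353353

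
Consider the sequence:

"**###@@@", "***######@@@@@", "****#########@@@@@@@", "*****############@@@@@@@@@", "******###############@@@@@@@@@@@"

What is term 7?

********#####################@@@@@@@@@@@@@@@

The n-th term is n+1 *'s then 3n #'s then 2n+1 @'s (n = 1, 2, …).
At n = 7 the blocks have lengths 8, 21, 15.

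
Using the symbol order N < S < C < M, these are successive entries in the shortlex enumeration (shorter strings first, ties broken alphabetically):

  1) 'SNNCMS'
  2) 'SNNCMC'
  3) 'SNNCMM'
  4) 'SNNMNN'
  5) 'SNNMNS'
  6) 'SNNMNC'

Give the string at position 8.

Stepping forward 2 times from SNNMNC: SNNMNC → SNNMNM, then the target.

SNNMSN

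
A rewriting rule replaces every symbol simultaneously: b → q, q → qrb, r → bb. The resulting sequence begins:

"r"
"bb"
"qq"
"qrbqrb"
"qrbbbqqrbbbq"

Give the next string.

qrbbbqqqqrbqrbbbqqqqrb

Rewriting each symbol of qrbbbqqrbbbq: q→qrb, r→bb, b→q, b→q, b→q, q→qrb, q→qrb, r→bb, b→q, b→q, b→q, q→qrb, which concatenates to qrb bb q q q qrb qrb bb q q q qrb.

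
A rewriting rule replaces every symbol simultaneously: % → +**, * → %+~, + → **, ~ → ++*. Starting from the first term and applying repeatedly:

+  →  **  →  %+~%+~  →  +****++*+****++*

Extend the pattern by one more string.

Rewriting the 16 symbols of +****++*+****++* one by one yields ** %+~ %+~ %+~ %+~ ** ** %+~ ** %+~ %+~ %+~ %+~ ** ** %+~; concatenated:

**%+~%+~%+~%+~****%+~**%+~%+~%+~%+~****%+~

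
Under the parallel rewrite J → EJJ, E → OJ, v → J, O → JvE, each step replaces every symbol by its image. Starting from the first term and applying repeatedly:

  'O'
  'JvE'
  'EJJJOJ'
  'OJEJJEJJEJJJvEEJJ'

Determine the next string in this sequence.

Rewriting the 17 symbols of OJEJJEJJEJJJvEEJJ one by one yields JvE EJJ OJ EJJ EJJ OJ EJJ EJJ OJ EJJ EJJ EJJ J OJ OJ EJJ EJJ; concatenated:

JvEEJJOJEJJEJJOJEJJEJJOJEJJEJJEJJJOJOJEJJEJJ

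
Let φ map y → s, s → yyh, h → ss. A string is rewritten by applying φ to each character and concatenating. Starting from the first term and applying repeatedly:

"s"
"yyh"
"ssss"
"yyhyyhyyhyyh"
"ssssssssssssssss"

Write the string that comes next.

Rewriting the 16 symbols of ssssssssssssssss one by one yields yyh yyh yyh yyh yyh yyh yyh yyh yyh yyh yyh yyh yyh yyh yyh yyh; concatenated:

yyhyyhyyhyyhyyhyyhyyhyyhyyhyyhyyhyyhyyhyyhyyhyyh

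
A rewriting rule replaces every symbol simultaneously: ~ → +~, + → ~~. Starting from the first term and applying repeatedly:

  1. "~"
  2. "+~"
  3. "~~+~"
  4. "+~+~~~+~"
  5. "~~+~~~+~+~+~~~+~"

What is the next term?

Rewriting the 16 symbols of ~~+~~~+~+~+~~~+~ one by one yields +~ +~ ~~ +~ +~ +~ ~~ +~ ~~ +~ ~~ +~ +~ +~ ~~ +~; concatenated:

+~+~~~+~+~+~~~+~~~+~~~+~+~+~~~+~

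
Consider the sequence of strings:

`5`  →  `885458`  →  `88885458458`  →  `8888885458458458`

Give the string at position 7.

8888888888885458458458458458458

s(k+1) = 88·s(k)·458, so each term gains 88 as a prefix and 458 as a suffix.
From 8888885458458458, 3 further steps: 8888885458458458 → 888888885458458458458 → 88888888885458458458458458 → (answer).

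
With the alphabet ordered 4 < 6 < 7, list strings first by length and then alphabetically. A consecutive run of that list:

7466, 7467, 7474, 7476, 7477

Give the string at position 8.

Advancing 3 positions from 7477 through 7477 → 7644 → 7646 reaches term 8.

7647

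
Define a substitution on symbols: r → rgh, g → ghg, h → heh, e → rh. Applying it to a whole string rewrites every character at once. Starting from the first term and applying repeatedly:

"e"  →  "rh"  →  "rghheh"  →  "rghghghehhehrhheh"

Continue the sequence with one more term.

rghghghehghghehghghehrhhehhehrhhehrghhehhehrhheh

Replace each of the 17 characters of rghghghehhehrhheh in place — rgh ghg heh ghg heh ghg heh rh heh heh rh heh rgh heh heh rh heh — and concatenate.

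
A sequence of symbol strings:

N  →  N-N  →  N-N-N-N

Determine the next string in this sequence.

N-N-N-N-N-N-N-N

s(k+1) = s(k)·-·s(k) — each term doubles the last with '-' between the halves.
One more doubling of N-N-N-N gives the answer.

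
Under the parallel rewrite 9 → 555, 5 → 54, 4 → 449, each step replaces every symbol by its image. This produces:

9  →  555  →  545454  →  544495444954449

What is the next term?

544494494495555444944944955554449449449555

Applying the rule to each of the 15 symbols of 544495444954449 gives the pieces 54 449 449 449 555 54 449 449 449 555 54 449 449 449 555, which concatenate to the answer.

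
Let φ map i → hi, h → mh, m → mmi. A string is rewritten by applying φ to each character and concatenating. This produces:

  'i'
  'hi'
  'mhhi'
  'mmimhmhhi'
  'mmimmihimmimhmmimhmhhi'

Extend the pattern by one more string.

Applying the rule to each of the 22 symbols of mmimmihimmimhmmimhmhhi gives the pieces mmi mmi hi mmi mmi hi mh hi mmi mmi hi mmi mh mmi mmi hi mmi mh mmi mh mh hi, which concatenate to the answer.

mmimmihimmimmihimhhimmimmihimmimhmmimmihimmimhmmimhmhhi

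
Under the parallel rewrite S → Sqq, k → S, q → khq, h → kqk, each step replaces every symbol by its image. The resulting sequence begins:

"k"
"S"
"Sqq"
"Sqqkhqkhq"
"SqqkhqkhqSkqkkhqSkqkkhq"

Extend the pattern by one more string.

SqqkhqkhqSkqkkhqSkqkkhqSqqSkhqSSkqkkhqSqqSkhqSSkqkkhq

Replace each of the 23 characters of SqqkhqkhqSkqkkhqSkqkkhq in place — Sqq khq khq S kqk khq S kqk khq Sqq S khq S S kqk khq Sqq S khq S S kqk khq — and concatenate.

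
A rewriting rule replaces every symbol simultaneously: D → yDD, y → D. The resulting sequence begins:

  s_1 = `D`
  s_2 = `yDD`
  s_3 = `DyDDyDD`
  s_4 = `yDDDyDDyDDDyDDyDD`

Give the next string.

Replace each of the 17 characters of yDDDyDDyDDDyDDyDD in place — D yDD yDD yDD D yDD yDD D yDD yDD yDD D yDD yDD D yDD yDD — and concatenate.

DyDDyDDyDDDyDDyDDDyDDyDDyDDDyDDyDDDyDDyDD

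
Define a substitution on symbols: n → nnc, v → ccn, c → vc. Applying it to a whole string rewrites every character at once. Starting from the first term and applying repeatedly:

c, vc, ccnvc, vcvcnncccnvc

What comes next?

ccnvcccnvcnncnncvcvcvcnncccnvc

Expanding vcvcnncccnvc: v→ccn, c→vc, v→ccn, c→vc, n→nnc, n→nnc, c→vc, c→vc, c→vc, n→nnc, v→ccn, c→vc. Concatenated: ccn vc ccn vc nnc nnc vc vc vc nnc ccn vc.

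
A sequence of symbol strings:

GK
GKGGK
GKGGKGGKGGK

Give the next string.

s(k+1) = s(k)·G·s(k) — each term doubles the last with 'G' between the halves.
So the next term is two copies of GKGGKGGKGGK with 'G' between the halves.

GKGGKGGKGGKGGKGGKGGKGGK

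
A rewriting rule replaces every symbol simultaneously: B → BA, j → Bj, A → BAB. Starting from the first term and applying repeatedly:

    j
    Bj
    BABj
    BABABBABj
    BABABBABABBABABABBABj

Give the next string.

Replace each of the 21 characters of BABABBABABBABABABBABj in place — BA BAB BA BAB BA BA BAB BA BAB BA BA BAB BA BAB BA BAB BA BA BAB BA Bj — and concatenate.

BABABBABABBABABABBABABBABABABBABABBABABBABABABBABj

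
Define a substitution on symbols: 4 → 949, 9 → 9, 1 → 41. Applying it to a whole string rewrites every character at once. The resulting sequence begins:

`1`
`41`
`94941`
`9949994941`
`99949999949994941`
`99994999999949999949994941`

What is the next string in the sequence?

Rewriting the 26 symbols of 99994999999949999949994941 one by one yields 9 9 9 9 949 9 9 9 9 9 9 9 949 9 9 9 9 9 949 9 9 9 949 9 949 41; concatenated:

9999949999999994999999949999949994941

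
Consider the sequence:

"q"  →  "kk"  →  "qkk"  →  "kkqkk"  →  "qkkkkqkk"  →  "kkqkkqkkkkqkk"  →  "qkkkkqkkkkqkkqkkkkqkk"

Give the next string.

This is a Fibonacci-style word recurrence s(k) = s(k−2)·s(k−1): e.g. q·kk = qkk.
Continuing: kkqkkqkkkkqkk · qkkkkqkkkkqkkqkkkkqkk gives term 8.

kkqkkqkkkkqkkqkkkkqkkkkqkkqkkkkqkk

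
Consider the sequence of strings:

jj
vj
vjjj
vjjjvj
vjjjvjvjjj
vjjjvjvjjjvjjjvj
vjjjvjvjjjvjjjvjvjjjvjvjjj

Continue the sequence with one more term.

This is a Fibonacci-style word recurrence s(k) = s(k−1)·s(k−2): e.g. vj·jj = vjjj.
So term 8 is vjjjvjvjjjvjjjvjvjjjvjvjjj·vjjjvjvjjjvjjjvj.

vjjjvjvjjjvjjjvjvjjjvjvjjjvjjjvjvjjjvjjjvj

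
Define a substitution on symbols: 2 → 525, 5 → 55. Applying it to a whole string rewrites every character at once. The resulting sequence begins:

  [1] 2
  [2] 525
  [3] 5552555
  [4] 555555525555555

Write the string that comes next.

Applying the rule to each of the 15 symbols of 555555525555555 gives the pieces 55 55 55 55 55 55 55 525 55 55 55 55 55 55 55, which concatenate to the answer.

5555555555555552555555555555555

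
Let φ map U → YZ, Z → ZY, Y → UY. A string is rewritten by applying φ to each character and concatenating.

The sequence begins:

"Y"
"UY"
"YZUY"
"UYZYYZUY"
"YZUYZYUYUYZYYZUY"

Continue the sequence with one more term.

UYZYYZUYZYUYYZUYYZUYZYUYUYZYYZUY

φ(YZUYZYUYUYZYYZUY) expands symbol-by-symbol to UY ZY YZ UY ZY UY YZ UY YZ UY ZY UY UY ZY YZ UY; joining the 16 pieces gives the next term.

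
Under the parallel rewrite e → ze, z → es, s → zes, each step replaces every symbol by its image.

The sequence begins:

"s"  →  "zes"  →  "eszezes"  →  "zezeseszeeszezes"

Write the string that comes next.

Replace each of the 16 characters of zezeseszeeszezes in place — es ze es ze zes ze zes es ze ze zes es ze es ze zes — and concatenate.

eszeeszezeszezeseszezezeseszeeszezes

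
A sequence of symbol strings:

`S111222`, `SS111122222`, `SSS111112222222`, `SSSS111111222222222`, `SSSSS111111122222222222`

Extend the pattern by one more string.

SSSSSS111111112222222222222

Term n consists of n S's, followed by n+2 1's, followed by 2n+1 2's (n = 1, 2, …).
Setting n = 6 gives 6, 8, 13 characters in each block.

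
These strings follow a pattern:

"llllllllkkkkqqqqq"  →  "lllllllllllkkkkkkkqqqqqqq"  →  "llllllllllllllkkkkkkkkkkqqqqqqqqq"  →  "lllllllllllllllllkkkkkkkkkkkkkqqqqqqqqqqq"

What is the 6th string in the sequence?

The n-th term is 3n+2 l's then 3n-2 k's then 2n+1 q's, where the shown terms are n = 2, 3, 4, 5.
At n = 7 the blocks have lengths 23, 19, 15.

lllllllllllllllllllllllkkkkkkkkkkkkkkkkkkkqqqqqqqqqqqqqqq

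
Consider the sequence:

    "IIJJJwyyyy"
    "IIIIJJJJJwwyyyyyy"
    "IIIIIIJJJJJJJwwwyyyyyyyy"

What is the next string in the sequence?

The n-th term is 2n I's then 2n+1 J's then n w's then 2n+2 y's (n = 1, 2, …).
At n = 4 the blocks have lengths 8, 9, 4, 10.

IIIIIIIIJJJJJJJJJwwwwyyyyyyyyyy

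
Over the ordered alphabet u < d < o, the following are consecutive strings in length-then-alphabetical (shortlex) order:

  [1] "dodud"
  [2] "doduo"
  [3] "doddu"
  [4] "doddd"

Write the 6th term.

dodou

Advancing 2 positions from doddd through doddd → doddo reaches term 6.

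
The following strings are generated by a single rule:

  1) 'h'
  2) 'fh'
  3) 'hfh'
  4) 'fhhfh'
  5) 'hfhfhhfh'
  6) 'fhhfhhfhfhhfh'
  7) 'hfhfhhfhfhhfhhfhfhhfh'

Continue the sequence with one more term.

From term 3 onward, concatenate the second-to-last term with the last: h·fh = hfh, fh·hfh = fhhfh, …
Continuing: fhhfhhfhfhhfh · hfhfhhfhfhhfhhfhfhhfh gives term 8.

fhhfhhfhfhhfhhfhfhhfhfhhfhhfhfhhfh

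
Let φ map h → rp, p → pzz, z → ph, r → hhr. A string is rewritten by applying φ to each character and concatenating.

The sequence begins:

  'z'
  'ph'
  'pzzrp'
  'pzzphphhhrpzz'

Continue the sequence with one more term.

φ(pzzphphhhrpzz) expands symbol-by-symbol to pzz ph ph pzz rp pzz rp rp rp hhr pzz ph ph; joining the 13 pieces gives the next term.

pzzphphpzzrppzzrprprphhrpzzphph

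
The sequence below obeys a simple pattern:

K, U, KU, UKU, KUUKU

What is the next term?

From term 3 onward, concatenate the second-to-last term with the last: K·U = KU, U·KU = UKU, …
So term 6 is UKU·KUUKU.

UKUKUUKU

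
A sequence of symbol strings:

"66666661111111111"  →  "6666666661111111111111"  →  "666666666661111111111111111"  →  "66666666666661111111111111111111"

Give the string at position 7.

Reading off run lengths: 6 runs 7, 9, 11, 13; 1 runs 10, 13, 16, 19 — each is linear in n, where the shown terms are n = 3, 4, 5, 6.
At n = 9 the blocks have lengths 19, 28.

66666666666666666661111111111111111111111111111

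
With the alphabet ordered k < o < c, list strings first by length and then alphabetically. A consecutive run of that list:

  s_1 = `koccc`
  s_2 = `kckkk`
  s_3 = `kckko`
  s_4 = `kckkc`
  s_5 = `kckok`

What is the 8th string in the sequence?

Continuing the enumeration 3 steps past kckok: kckok → kckoo → kckoc → (answer).

kckck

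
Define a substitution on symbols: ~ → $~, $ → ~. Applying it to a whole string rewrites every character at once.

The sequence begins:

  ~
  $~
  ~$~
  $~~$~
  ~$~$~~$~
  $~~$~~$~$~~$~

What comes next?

~$~$~~$~$~~$~~$~$~~$~

Applying the rule to each of the 13 symbols of $~~$~~$~$~~$~ gives the pieces ~ $~ $~ ~ $~ $~ ~ $~ ~ $~ $~ ~ $~, which concatenate to the answer.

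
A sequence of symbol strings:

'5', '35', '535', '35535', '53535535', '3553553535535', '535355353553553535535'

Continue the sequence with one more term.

This is a Fibonacci-style word recurrence s(k) = s(k−2)·s(k−1): e.g. 5·35 = 535.
Continuing: 3553553535535 · 535355353553553535535 gives term 8.

3553553535535535355353553553535535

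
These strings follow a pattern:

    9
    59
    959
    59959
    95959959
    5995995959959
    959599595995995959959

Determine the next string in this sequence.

From term 3 onward, concatenate the second-to-last term with the last: 9·59 = 959, 59·959 = 59959, …
So term 8 is 5995995959959·959599595995995959959.

5995995959959959599595995995959959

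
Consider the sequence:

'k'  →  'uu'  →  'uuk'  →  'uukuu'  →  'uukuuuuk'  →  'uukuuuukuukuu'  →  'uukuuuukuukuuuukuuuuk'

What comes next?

From term 3 onward, concatenate the last term with the second-to-last: uu·k = uuk, uuk·uu = uukuu, …
The next term joins uukuuuukuukuuuukuuuuk and uukuuuukuukuu.

uukuuuukuukuuuukuuuukuukuuuukuukuu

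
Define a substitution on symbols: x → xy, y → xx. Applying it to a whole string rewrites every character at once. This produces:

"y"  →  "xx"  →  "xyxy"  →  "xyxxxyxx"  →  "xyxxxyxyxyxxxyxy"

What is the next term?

Replace each of the 16 characters of xyxxxyxyxyxxxyxy in place — xy xx xy xy xy xx xy xx xy xx xy xy xy xx xy xx — and concatenate.

xyxxxyxyxyxxxyxxxyxxxyxyxyxxxyxx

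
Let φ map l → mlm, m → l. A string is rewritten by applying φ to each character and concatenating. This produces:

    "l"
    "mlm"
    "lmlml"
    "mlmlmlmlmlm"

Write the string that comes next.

Apply φ to mlmlmlmlmlm symbol by symbol: m→l, l→mlm, m→l, l→mlm, m→l, l→mlm, m→l, l→mlm, m→l, l→mlm, m→l; joined: l mlm l mlm l mlm l mlm l mlm l.

lmlmlmlmlmlmlmlmlmlml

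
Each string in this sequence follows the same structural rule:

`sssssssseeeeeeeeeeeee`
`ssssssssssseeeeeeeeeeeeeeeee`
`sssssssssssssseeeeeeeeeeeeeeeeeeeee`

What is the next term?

ssssssssssssssssseeeeeeeeeeeeeeeeeeeeeeeee

Each string has the form s^{3n-1} e^{4n+1}, where the shown terms are n = 3, 4, 5.
Setting n = 6 gives 17, 25 characters in each block.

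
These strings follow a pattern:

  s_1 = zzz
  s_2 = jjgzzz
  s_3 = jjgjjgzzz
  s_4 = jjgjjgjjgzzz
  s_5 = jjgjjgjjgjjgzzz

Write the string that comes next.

jjgjjgjjgjjgjjgzzz

Each term is the previous one with jjg prepended.
One more step from jjgjjgjjgjjgzzz gives the answer.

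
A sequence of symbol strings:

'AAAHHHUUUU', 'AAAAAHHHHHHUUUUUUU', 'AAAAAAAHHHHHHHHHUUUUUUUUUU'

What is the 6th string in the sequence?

Each string has the form A^{2n+1} H^{3n} U^{3n+1} (n = 1, 2, …).
For term 6, n = 6, so the run lengths are 13, 18, 19.

AAAAAAAAAAAAAHHHHHHHHHHHHHHHHHHUUUUUUUUUUUUUUUUUUU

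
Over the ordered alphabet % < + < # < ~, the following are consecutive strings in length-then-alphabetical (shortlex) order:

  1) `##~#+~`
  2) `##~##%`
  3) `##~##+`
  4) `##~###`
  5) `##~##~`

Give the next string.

The successor of ##~##~ increments the rightmost position that isn't already ~ and resets every position after it to %.

##~#~%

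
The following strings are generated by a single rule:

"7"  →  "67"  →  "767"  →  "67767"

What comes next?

76767767

Each term (from the third on) is the two preceding terms concatenated in order: term 3 = 7·67 = 767.
The next term joins 767 and 67767.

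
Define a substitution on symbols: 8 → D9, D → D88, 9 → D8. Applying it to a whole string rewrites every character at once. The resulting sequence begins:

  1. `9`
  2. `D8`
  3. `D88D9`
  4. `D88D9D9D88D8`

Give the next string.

D88D9D9D88D8D88D8D88D9D9D88D9

Expanding D88D9D9D88D8: D→D88, 8→D9, 8→D9, D→D88, 9→D8, D→D88, 9→D8, D→D88, 8→D9, 8→D9, D→D88, 8→D9. Concatenated: D88 D9 D9 D88 D8 D88 D8 D88 D9 D9 D88 D9.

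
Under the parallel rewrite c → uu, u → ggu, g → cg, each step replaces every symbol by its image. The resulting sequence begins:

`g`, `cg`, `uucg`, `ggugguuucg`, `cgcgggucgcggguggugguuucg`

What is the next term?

Rewriting the 24 symbols of cgcgggucgcggguggugguuucg one by one yields uu cg uu cg cg cg ggu uu cg uu cg cg cg ggu cg cg ggu cg cg ggu ggu ggu uu cg; concatenated:

uucguucgcgcggguuucguucgcgcgggucgcgggucgcggguggugguuucg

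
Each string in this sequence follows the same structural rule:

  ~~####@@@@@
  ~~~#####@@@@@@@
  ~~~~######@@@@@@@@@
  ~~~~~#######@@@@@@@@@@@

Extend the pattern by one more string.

~~~~~~########@@@@@@@@@@@@@

The n-th term is n-1 ~'s then n+1 #'s then 2n-1 @'s, where the shown terms are n = 3, 4, 5, 6.
Setting n = 7 gives 6, 8, 13 characters in each block.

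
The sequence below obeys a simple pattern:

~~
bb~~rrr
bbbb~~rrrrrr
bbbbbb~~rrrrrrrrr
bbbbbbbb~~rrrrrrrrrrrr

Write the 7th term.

bbbbbbbbbbbb~~rrrrrrrrrrrrrrrrrr

Each term wraps the previous one in bb on the left and rrr on the right.
From bbbbbbbb~~rrrrrrrrrrrr, 2 further steps: bbbbbbbb~~rrrrrrrrrrrr → bbbbbbbbbb~~rrrrrrrrrrrrrrr → (answer).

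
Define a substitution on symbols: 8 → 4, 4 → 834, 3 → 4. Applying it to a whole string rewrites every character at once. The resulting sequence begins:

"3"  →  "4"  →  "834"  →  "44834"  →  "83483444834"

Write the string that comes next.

448344483483483444834

Rewriting each symbol of 83483444834: 8→4, 3→4, 4→834, 8→4, 3→4, 4→834, 4→834, 4→834, 8→4, 3→4, 4→834, which concatenates to 4 4 834 4 4 834 834 834 4 4 834.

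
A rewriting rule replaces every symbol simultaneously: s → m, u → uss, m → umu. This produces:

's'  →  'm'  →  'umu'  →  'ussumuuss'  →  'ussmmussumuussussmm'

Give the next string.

Replace each of the 19 characters of ussmmussumuussussmm in place — uss m m umu umu uss m m uss umu uss uss m m uss m m umu umu — and concatenate.

ussmmumuumuussmmussumuussussmmussmmumuumu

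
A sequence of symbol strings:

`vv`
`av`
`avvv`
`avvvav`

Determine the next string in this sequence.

avvvavavvv

From term 3 onward, concatenate the last term with the second-to-last: av·vv = avvv, avvv·av = avvvav, …
Continuing: avvvav · avvv gives term 5.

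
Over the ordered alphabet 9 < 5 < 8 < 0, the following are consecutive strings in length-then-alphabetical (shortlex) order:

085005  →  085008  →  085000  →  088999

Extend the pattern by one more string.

Find the rightmost character of 088999 below 0, bump it to the next letter, and reset everything to its right to 9.

088995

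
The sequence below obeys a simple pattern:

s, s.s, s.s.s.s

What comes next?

s.s.s.s.s.s.s.s

Every step duplicates the string with '.' between the halves.
One more doubling of s.s.s.s gives the answer.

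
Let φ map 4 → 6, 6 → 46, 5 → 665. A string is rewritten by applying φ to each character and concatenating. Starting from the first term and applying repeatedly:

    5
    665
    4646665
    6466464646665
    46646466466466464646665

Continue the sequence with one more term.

φ(46646466466466464646665) expands symbol-by-symbol to 6 46 46 6 46 6 46 46 6 46 46 6 46 46 6 46 6 46 6 46 46 46 665; joining the 23 pieces gives the next term.

646466466464664646646466466466464646665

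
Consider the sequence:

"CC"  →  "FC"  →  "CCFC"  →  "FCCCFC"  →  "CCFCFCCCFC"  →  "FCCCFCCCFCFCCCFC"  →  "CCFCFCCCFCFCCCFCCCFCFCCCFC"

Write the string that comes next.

FCCCFCCCFCFCCCFCCCFCFCCCFCFCCCFCCCFCFCCCFC

From term 3 onward, concatenate the second-to-last term with the last: CC·FC = CCFC, FC·CCFC = FCCCFC, …
So term 8 is FCCCFCCCFCFCCCFC·CCFCFCCCFCFCCCFCCCFCFCCCFC.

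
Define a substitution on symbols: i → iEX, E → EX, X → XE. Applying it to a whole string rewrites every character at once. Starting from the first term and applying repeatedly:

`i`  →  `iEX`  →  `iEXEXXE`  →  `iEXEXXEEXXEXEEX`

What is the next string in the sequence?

Rewriting the 15 symbols of iEXEXXEEXXEXEEX one by one yields iEX EX XE EX XE XE EX EX XE XE EX XE EX EX XE; concatenated:

iEXEXXEEXXEXEEXEXXEXEEXXEEXEXXE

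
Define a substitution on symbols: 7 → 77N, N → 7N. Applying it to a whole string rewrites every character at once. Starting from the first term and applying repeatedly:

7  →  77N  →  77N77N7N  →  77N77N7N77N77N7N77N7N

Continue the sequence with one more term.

Replace each of the 21 characters of 77N77N7N77N77N7N77N7N in place — 77N 77N 7N 77N 77N 7N 77N 7N 77N 77N 7N 77N 77N 7N 77N 7N 77N 77N 7N 77N 7N — and concatenate.

77N77N7N77N77N7N77N7N77N77N7N77N77N7N77N7N77N77N7N77N7N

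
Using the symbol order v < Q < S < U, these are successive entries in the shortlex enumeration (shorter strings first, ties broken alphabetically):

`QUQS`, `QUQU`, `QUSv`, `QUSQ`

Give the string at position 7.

Stepping forward 3 times from QUSQ: QUSQ → QUSS → QUSU, then the target.

QUUv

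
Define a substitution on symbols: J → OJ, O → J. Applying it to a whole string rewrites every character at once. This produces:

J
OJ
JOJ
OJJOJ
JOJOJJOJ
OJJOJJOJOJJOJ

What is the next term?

Replace each of the 13 characters of OJJOJJOJOJJOJ in place — J OJ OJ J OJ OJ J OJ J OJ OJ J OJ — and concatenate.

JOJOJJOJOJJOJJOJOJJOJ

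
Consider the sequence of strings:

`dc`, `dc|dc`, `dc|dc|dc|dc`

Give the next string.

Every step duplicates the string with '|' between the halves.
So the next term is two copies of dc|dc|dc|dc with '|' between the halves.

dc|dc|dc|dc|dc|dc|dc|dc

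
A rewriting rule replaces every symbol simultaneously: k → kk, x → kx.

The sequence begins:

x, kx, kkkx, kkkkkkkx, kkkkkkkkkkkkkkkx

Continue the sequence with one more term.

kkkkkkkkkkkkkkkkkkkkkkkkkkkkkkkx

Applying the rule to each of the 16 symbols of kkkkkkkkkkkkkkkx gives the pieces kk kk kk kk kk kk kk kk kk kk kk kk kk kk kk kx, which concatenate to the answer.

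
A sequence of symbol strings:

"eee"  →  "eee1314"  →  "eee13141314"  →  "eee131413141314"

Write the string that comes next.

eee1314131413141314

The strings grow by a fixed suffix 1314 each time.
One more step from eee131413141314 gives the answer.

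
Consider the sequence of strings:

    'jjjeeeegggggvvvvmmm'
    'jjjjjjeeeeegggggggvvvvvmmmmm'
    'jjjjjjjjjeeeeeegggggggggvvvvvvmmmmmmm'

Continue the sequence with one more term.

Reading off run lengths: j runs 3, 6, 9; e runs 4, 5, 6; g runs 5, 7, 9; v runs 4, 5, 6; m runs 3, 5, 7 — each is linear in n (n = 1, 2, …).
At n = 4 the blocks have lengths 12, 7, 11, 7, 9.

jjjjjjjjjjjjeeeeeeegggggggggggvvvvvvvmmmmmmmmm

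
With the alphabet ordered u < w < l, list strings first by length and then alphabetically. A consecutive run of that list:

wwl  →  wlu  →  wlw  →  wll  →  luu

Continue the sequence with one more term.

Find the rightmost character of luu below l, bump it to the next letter, and reset everything to its right to u.

luw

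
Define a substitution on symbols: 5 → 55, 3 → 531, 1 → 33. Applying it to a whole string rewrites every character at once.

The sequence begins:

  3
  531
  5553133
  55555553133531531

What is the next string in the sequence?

Rewriting the 17 symbols of 55555553133531531 one by one yields 55 55 55 55 55 55 55 531 33 531 531 55 531 33 55 531 33; concatenated:

555555555555555313353153155531335553133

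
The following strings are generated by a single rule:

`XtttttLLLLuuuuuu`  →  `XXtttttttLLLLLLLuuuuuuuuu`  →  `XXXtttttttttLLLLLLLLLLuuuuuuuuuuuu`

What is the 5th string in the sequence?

XXXXXtttttttttttttLLLLLLLLLLLLLLLLuuuuuuuuuuuuuuuuuu

Reading off run lengths: X runs 1, 2, 3; t runs 5, 7, 9; L runs 4, 7, 10; u runs 6, 9, 12 — each is linear in n, where the shown terms are n = 2, 3, 4.
Setting n = 6 gives 5, 13, 16, 18 characters in each block.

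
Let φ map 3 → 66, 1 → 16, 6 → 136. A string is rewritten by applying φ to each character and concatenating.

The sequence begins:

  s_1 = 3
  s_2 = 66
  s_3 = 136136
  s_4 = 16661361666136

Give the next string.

Rewriting the 14 symbols of 16661361666136 one by one yields 16 136 136 136 16 66 136 16 136 136 136 16 66 136; concatenated:

161361361361666136161361361361666136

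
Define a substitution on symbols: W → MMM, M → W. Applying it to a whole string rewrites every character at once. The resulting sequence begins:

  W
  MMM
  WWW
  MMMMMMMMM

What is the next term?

WWWWWWWWW

Rewriting each symbol of MMMMMMMMM: M→W, M→W, M→W, M→W, M→W, M→W, M→W, M→W, M→W, which concatenates to W W W W W W W W W.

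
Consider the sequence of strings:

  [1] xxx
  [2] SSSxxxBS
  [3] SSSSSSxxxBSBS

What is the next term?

Each term wraps the previous one in SSS on the left and BS on the right.
Applying this once more to SSSSSSxxxBSBS:

SSSSSSSSSxxxBSBSBS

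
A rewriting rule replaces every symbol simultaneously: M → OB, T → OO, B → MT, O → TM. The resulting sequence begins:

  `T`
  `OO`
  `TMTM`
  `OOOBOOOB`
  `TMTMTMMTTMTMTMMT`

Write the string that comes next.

Rewriting the 16 symbols of TMTMTMMTTMTMTMMT one by one yields OO OB OO OB OO OB OB OO OO OB OO OB OO OB OB OO; concatenated:

OOOBOOOBOOOBOBOOOOOBOOOBOOOBOBOO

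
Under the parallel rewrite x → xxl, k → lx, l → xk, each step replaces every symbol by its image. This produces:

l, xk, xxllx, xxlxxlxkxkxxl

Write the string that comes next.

Rewriting the 13 symbols of xxlxxlxkxkxxl one by one yields xxl xxl xk xxl xxl xk xxl lx xxl lx xxl xxl xk; concatenated:

xxlxxlxkxxlxxlxkxxllxxxllxxxlxxlxk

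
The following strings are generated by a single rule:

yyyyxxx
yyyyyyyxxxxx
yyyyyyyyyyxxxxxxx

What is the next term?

yyyyyyyyyyyyyxxxxxxxxx

The n-th term is 3n+1 y's then 2n+1 x's (n = 1, 2, …).
Setting n = 4 gives 13, 9 characters in each block.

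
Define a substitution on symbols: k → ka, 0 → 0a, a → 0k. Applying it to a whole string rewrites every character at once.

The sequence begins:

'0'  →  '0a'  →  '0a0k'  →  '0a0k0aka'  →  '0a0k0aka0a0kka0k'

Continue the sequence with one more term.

Rewriting the 16 symbols of 0a0k0aka0a0kka0k one by one yields 0a 0k 0a ka 0a 0k ka 0k 0a 0k 0a ka ka 0k 0a ka; concatenated:

0a0k0aka0a0kka0k0a0k0akaka0k0aka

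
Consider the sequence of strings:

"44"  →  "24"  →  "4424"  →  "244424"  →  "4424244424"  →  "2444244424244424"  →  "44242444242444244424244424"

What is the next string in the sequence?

From term 3 onward, concatenate the second-to-last term with the last: 44·24 = 4424, 24·4424 = 244424, …
The next term joins 2444244424244424 and 44242444242444244424244424.

244424442424442444242444242444244424244424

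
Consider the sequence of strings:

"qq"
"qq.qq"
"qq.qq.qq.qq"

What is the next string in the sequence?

s(k+1) = s(k)·.·s(k) — each term doubles the last with '.' between the halves.
Doubling qq.qq.qq.qq with '.' between the halves:

qq.qq.qq.qq.qq.qq.qq.qq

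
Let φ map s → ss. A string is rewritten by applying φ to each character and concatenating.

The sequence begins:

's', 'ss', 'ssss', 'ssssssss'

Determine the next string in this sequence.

Rewriting each symbol of ssssssss: s→ss, s→ss, s→ss, s→ss, s→ss, s→ss, s→ss, s→ss, which concatenates to ss ss ss ss ss ss ss ss.

ssssssssssssssss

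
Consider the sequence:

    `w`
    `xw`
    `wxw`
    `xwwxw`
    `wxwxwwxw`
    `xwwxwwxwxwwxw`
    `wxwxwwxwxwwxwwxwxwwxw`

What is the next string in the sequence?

From term 3 onward, concatenate the second-to-last term with the last: w·xw = wxw, xw·wxw = xwwxw, …
Continuing: xwwxwwxwxwwxw · wxwxwwxwxwwxwwxwxwwxw gives term 8.

xwwxwwxwxwwxwwxwxwwxwxwwxwwxwxwwxw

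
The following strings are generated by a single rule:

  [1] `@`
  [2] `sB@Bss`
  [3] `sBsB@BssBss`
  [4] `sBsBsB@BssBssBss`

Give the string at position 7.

sBsBsBsBsBsB@BssBssBssBssBssBss

Every step adds sB to the front and Bss to the end of the previous string.
From sBsBsB@BssBssBss, 3 further steps: sBsBsB@BssBssBss → sBsBsBsB@BssBssBssBss → sBsBsBsBsB@BssBssBssBssBss → (answer).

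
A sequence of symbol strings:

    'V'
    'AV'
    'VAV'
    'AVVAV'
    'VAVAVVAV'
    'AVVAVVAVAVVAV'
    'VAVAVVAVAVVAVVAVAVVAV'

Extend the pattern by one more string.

AVVAVVAVAVVAVVAVAVVAVAVVAVVAVAVVAV

This is a Fibonacci-style word recurrence s(k) = s(k−2)·s(k−1): e.g. V·AV = VAV.
So term 8 is AVVAVVAVAVVAV·VAVAVVAVAVVAVVAVAVVAV.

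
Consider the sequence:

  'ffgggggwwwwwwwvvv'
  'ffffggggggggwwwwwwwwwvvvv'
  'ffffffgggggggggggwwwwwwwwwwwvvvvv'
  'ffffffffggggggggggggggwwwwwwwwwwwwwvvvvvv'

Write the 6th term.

Reading off run lengths: f runs 2, 4, 6, 8; g runs 5, 8, 11, 14; w runs 7, 9, 11, 13; v runs 3, 4, 5, 6 — each is linear in n, where the shown terms are n = 2, 3, 4, 5.
Setting n = 7 gives 12, 20, 17, 8 characters in each block.

ffffffffffffggggggggggggggggggggwwwwwwwwwwwwwwwwwvvvvvvvv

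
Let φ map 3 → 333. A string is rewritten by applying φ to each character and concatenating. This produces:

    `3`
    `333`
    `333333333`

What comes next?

Expanding 333333333: 3→333, 3→333, 3→333, 3→333, 3→333, 3→333, 3→333, 3→333, 3→333. Concatenated: 333 333 333 333 333 333 333 333 333.

333333333333333333333333333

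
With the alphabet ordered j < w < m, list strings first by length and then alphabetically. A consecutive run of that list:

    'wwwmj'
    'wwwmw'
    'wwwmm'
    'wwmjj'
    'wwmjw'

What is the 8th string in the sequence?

Stepping forward 3 times from wwmjw: wwmjw → wwmjm → wwmwj, then the target.

wwmww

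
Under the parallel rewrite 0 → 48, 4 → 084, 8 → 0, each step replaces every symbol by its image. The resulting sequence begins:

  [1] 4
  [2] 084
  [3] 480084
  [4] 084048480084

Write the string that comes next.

480084480840084048480084

Rewriting each symbol of 084048480084: 0→48, 8→0, 4→084, 0→48, 4→084, 8→0, 4→084, 8→0, 0→48, 0→48, 8→0, 4→084, which concatenates to 48 0 084 48 084 0 084 0 48 48 0 084.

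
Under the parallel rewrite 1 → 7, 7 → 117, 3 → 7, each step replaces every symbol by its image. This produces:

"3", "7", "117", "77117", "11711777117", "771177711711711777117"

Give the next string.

1171177711711711777117771177711711711777117

Applying the rule to each of the 21 symbols of 771177711711711777117 gives the pieces 117 117 7 7 117 117 117 7 7 117 7 7 117 7 7 117 117 117 7 7 117, which concatenate to the answer.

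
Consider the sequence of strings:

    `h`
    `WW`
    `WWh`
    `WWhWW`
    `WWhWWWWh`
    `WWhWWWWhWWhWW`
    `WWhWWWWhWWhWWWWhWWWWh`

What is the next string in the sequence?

From term 3 onward, concatenate the last term with the second-to-last: WW·h = WWh, WWh·WW = WWhWW, …
So term 8 is WWhWWWWhWWhWWWWhWWWWh·WWhWWWWhWWhWW.

WWhWWWWhWWhWWWWhWWWWhWWhWWWWhWWhWW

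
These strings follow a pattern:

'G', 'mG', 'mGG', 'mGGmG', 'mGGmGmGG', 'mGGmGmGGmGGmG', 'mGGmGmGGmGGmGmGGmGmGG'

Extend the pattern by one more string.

mGGmGmGGmGGmGmGGmGmGGmGGmGmGGmGGmG

This is a Fibonacci-style word recurrence s(k) = s(k−1)·s(k−2): e.g. mG·G = mGG.
So term 8 is mGGmGmGGmGGmGmGGmGmGG·mGGmGmGGmGGmG.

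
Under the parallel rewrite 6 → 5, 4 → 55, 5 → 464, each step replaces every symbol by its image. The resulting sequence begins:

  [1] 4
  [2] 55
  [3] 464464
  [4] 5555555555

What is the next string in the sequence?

Rewriting each symbol of 5555555555: 5→464, 5→464, 5→464, 5→464, 5→464, 5→464, 5→464, 5→464, 5→464, 5→464, which concatenates to 464 464 464 464 464 464 464 464 464 464.

464464464464464464464464464464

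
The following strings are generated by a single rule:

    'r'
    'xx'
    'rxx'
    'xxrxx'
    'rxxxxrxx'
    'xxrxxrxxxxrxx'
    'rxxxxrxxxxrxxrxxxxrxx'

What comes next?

From term 3 onward, concatenate the second-to-last term with the last: r·xx = rxx, xx·rxx = xxrxx, …
So term 8 is xxrxxrxxxxrxx·rxxxxrxxxxrxxrxxxxrxx.

xxrxxrxxxxrxxrxxxxrxxxxrxxrxxxxrxx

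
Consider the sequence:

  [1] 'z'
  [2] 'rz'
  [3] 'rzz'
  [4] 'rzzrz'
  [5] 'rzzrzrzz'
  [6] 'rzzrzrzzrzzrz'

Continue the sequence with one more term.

rzzrzrzzrzzrzrzzrzrzz

This is a Fibonacci-style word recurrence s(k) = s(k−1)·s(k−2): e.g. rz·z = rzz.
So term 7 is rzzrzrzzrzzrz·rzzrzrzz.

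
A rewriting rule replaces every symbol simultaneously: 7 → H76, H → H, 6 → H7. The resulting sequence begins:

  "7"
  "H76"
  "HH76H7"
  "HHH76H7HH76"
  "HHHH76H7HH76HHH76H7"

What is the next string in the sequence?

Rewriting the 19 symbols of HHHH76H7HH76HHH76H7 one by one yields H H H H H76 H7 H H76 H H H76 H7 H H H H76 H7 H H76; concatenated:

HHHHH76H7HH76HHH76H7HHHH76H7HH76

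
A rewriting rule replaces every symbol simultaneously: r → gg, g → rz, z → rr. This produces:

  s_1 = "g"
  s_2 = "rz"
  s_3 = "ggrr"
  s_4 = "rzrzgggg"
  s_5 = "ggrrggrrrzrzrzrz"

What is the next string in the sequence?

rzrzggggrzrzggggggrrggrrggrrggrr

Replace each of the 16 characters of ggrrggrrrzrzrzrz in place — rz rz gg gg rz rz gg gg gg rr gg rr gg rr gg rr — and concatenate.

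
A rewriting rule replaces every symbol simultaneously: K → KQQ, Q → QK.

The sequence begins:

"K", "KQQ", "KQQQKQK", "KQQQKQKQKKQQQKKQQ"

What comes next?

KQQQKQKQKKQQQKKQQQKKQQKQQQKQKQKKQQKQQQKQK

φ(KQQQKQKQKKQQQKKQQ) expands symbol-by-symbol to KQQ QK QK QK KQQ QK KQQ QK KQQ KQQ QK QK QK KQQ KQQ QK QK; joining the 17 pieces gives the next term.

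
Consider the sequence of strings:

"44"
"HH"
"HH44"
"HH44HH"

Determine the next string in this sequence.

This is a Fibonacci-style word recurrence s(k) = s(k−1)·s(k−2): e.g. HH·44 = HH44.
So term 5 is HH44HH·HH44.

HH44HHHH44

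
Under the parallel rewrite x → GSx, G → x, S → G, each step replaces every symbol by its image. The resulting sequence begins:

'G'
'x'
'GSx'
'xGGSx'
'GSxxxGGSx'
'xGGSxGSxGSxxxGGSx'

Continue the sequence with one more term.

GSxxxGGSxxGGSxxGGSxGSxGSxxxGGSx

φ(xGGSxGSxGSxxxGGSx) expands symbol-by-symbol to GSx x x G GSx x G GSx x G GSx GSx GSx x x G GSx; joining the 17 pieces gives the next term.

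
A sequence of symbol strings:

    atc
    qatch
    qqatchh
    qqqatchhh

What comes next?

Each term wraps the previous one in q on the left and h on the right.
One more step from qqqatchhh gives the answer.

qqqqatchhhh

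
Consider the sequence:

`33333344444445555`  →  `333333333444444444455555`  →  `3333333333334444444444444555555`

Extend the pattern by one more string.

The n-th term is 3n 3's then 3n+1 4's then n+2 5's, where the shown terms are n = 2, 3, 4.
Setting n = 5 gives 15, 16, 7 characters in each block.

33333333333333344444444444444445555555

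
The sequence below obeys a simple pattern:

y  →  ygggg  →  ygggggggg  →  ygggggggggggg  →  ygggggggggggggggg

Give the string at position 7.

Each term is the previous one with gggg appended.
From ygggggggggggggggg, 2 further steps: ygggggggggggggggg → ygggggggggggggggggggg → (answer).

ygggggggggggggggggggggggg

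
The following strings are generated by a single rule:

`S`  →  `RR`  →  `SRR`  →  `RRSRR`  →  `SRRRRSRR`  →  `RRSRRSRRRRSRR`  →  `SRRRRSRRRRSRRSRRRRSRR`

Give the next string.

RRSRRSRRRRSRRSRRRRSRRRRSRRSRRRRSRR

This is a Fibonacci-style word recurrence s(k) = s(k−2)·s(k−1): e.g. S·RR = SRR.
So term 8 is RRSRRSRRRRSRR·SRRRRSRRRRSRRSRRRRSRR.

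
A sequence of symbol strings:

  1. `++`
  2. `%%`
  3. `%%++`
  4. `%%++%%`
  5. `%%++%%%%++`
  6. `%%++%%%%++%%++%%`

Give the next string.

%%++%%%%++%%++%%%%++%%%%++

This is a Fibonacci-style word recurrence s(k) = s(k−1)·s(k−2): e.g. %%·++ = %%++.
Continuing: %%++%%%%++%%++%% · %%++%%%%++ gives term 7.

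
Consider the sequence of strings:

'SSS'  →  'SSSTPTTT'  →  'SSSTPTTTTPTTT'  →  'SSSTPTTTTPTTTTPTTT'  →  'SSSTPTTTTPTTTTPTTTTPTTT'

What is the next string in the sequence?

Each term is the previous one with TPTTT appended.
Applying this once more to SSSTPTTTTPTTTTPTTTTPTTT:

SSSTPTTTTPTTTTPTTTTPTTTTPTTT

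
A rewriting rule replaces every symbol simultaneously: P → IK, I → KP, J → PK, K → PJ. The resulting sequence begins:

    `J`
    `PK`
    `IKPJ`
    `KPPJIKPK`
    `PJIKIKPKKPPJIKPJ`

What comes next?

IKPKKPPJKPPJIKPJPJIKIKPKKPPJIKPK

Applying the rule to each of the 16 symbols of PJIKIKPKKPPJIKPJ gives the pieces IK PK KP PJ KP PJ IK PJ PJ IK IK PK KP PJ IK PK, which concatenate to the answer.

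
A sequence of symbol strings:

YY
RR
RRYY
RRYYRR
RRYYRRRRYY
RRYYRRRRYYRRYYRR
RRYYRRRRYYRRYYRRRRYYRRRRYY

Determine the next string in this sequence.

RRYYRRRRYYRRYYRRRRYYRRRRYYRRYYRRRRYYRRYYRR

This is a Fibonacci-style word recurrence s(k) = s(k−1)·s(k−2): e.g. RR·YY = RRYY.
The next term joins RRYYRRRRYYRRYYRRRRYYRRRRYY and RRYYRRRRYYRRYYRR.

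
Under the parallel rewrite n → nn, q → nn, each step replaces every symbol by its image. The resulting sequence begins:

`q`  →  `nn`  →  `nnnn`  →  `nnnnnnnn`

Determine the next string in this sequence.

nnnnnnnnnnnnnnnn

Rewriting each symbol of nnnnnnnn: n→nn, n→nn, n→nn, n→nn, n→nn, n→nn, n→nn, n→nn, which concatenates to nn nn nn nn nn nn nn nn.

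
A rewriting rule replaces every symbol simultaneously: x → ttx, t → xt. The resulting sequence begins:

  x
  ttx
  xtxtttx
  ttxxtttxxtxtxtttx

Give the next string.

Rewriting the 17 symbols of ttxxtttxxtxtxtttx one by one yields xt xt ttx ttx xt xt xt ttx ttx xt ttx xt ttx xt xt xt ttx; concatenated:

xtxtttxttxxtxtxtttxttxxtttxxtttxxtxtxtttx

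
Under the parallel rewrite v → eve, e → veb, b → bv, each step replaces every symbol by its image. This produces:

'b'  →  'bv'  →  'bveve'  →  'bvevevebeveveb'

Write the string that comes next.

Rewriting the 14 symbols of bvevevebeveveb one by one yields bv eve veb eve veb eve veb bv veb eve veb eve veb bv; concatenated:

bvevevebevevebevevebbvvebevevebevevebbv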